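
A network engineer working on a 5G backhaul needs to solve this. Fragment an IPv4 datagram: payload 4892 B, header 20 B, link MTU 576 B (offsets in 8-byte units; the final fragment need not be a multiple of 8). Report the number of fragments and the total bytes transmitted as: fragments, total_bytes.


Max data per non-final fragment = floor((MTU - header)/8)*8 = floor((576 - 20)/8)*8 = floor(556/8)*8 = 552 B
Final fragment needs no 8-byte alignment: it can carry up to MTU - header = 556 B
Non-final fragments needed = ceil((payload - 556) / 552) = ceil(4336/552) = ceil(7.8551) = 8
Number of fragments = 8 + 1 = 9
Fragment sizes (data): 8 * 552 B + 476 B (last, 476 <= 556 OK)
Total bytes sent = payload + n_frags * header = 4892 + 9*20 = 4892 + 180 = 5072 B

9, 5072


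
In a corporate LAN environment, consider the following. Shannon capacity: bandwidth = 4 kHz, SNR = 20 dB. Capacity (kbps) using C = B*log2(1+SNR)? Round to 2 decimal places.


Given: B = 4 kHz, SNR = 20 dB
SNR linear = 10^(20/10) = 100
1 + SNR = 101
log2(101) = 6.6582114828
C = 4 * 1000 * 6.6582114828 = 26632.8459 bps
C = 26.632846 kbps -> 26.63 kbps (2 dp)

26.63


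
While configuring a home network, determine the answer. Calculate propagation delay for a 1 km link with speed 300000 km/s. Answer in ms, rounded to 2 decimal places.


Given: distance = 1 km, speed = 300000 km/s
Delay = distance / speed = 1 / 300000 seconds
Delay in ms = 1 * 1000 / 300000
Delay = 0.0033 ms
Rounded to 2 dp = 0.00 ms

0.00


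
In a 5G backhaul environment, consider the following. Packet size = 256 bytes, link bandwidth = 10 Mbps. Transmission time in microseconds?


Given: packet = 256 bytes, bandwidth = 10 Mbps
Packet in bits = 256 * 8 = 2048 bits
Bandwidth = 10 * 10^6 = 10000000 bps
Time = 2048 / 10000000 seconds
Time in us = 2048 * 10^6 / 10000000 = 204.8

204.8


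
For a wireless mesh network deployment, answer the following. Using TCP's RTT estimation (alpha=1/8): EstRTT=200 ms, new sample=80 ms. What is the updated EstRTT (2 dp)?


Given: EstRTT = 200 ms, SampleRTT = 80 ms, alpha = 1/8
New EstRTT = (1 - alpha) * EstRTT + alpha * SampleRTT
(7/8) * 200 = 175
(1/8) * 80 = 10
New EstRTT = 175 + 10 = 185 ms -> 185.00 ms (2 dp)

185.00


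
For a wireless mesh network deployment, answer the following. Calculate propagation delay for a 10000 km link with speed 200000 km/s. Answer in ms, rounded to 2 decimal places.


Given: distance = 10000 km, speed = 200000 km/s
Delay = distance / speed = 10000 / 200000 seconds
Delay in ms = 10000 * 1000 / 200000
Delay = 50.0000 ms
Rounded to 2 dp = 50.00 ms

50.00


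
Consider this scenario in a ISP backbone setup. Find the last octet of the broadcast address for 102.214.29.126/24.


Given: IP = 102.214.29.126, prefix = /24
Host bits = 32 - 24 = 8
Network last octet = 126 AND mask = 0
Host part size = 2^8 - 1 = 255
Broadcast last octet = 0 OR 255 = 255

255


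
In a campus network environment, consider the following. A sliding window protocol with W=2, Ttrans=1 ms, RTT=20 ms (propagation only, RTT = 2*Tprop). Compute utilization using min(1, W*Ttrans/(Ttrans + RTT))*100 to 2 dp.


Given: W = 2, Ttrans = 1 ms, RTT = 20 ms (= 2 * Tprop, Tprop = 10 ms)
Cycle time = Ttrans + RTT = 1 + 20 = 21 ms (first packet sent until its ACK returns)
W * Ttrans = 2 * 1 = 2 ms of sending per cycle
W * Ttrans / (Ttrans + RTT) = 2 / 21 = 0.095238
U = min(1, 0.095238) = 0.095238
U% = 9.52%

9.52


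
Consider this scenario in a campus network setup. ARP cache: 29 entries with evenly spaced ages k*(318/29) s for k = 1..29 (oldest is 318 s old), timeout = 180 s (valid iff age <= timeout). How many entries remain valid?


Ages are k * 318/29 s for k = 1..29 (spacing = 10.9655 s).
Entry k is valid iff k * 318/29 <= 180 iff k <= 29 * 180 / 318 = 16.4151
n_valid = floor(16.4151) = 16
(n_stale = 29 - 16 = 13)

16


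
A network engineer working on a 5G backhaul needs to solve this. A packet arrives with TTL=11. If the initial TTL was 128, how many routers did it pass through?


Given: initial TTL = 128, received TTL = 11
Hops = initial TTL - received TTL
Hops = 128 - 11 = 117

117


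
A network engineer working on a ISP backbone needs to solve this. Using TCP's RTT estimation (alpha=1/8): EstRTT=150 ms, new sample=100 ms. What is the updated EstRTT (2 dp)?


Given: EstRTT = 150 ms, SampleRTT = 100 ms, alpha = 1/8
New EstRTT = (1 - alpha) * EstRTT + alpha * SampleRTT
(7/8) * 150 = 131.25
(1/8) * 100 = 12.5
New EstRTT = 131.25 + 12.5 = 143.75 ms -> 143.75 ms (2 dp)

143.75


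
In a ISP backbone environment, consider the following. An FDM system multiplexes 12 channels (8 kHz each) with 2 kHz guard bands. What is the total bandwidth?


Given: 12 channels, 8 kHz each, guard = 2 kHz
Channel bandwidth = 12 * 8 = 96 kHz
Guard bands = 11 gaps * 2 kHz = 22 kHz
Total = 96 + 22 = 118 kHz

118


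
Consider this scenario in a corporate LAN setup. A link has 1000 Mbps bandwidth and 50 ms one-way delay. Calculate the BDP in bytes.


Given: bandwidth = 1000 Mbps, delay = 50 ms
BDP in bits = 1000 * 10^6 * 50 / 1000
BDP in bits = 50000000
BDP in bytes = 50000000 / 8 = 6250000

6250000


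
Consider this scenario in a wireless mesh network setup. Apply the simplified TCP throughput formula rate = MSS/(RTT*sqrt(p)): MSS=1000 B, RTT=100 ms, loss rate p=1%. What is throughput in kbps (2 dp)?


Given: MSS = 1000 bytes, RTT = 100 ms, loss = 1%
RTT in seconds = 100 / 1000 = 0.1
Loss rate = 1% = 0.01
sqrt(loss) = sqrt(0.01) = 0.1
Throughput (bytes/s) = 1000 / (0.1 * 0.1) = 100000.0000
Throughput (kbps) = 100000.0000 * 8 / 1000 = 800.000000 -> 800.00 kbps (2 dp)

800.00


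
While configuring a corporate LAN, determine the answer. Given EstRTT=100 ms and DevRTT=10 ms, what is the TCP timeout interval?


Given: EstRTT = 100 ms, DevRTT = 10 ms
Timeout = EstRTT + 4 * DevRTT
4 * DevRTT = 4 * 10 = 40
Timeout = 100 + 40 = 140 ms

140


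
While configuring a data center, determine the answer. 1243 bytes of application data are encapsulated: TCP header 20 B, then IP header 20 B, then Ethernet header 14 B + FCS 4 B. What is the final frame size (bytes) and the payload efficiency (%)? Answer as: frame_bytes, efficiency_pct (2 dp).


TCP segment = 1243 + 20 = 1263 B
IP packet = 1263 + 20 = 1283 B
Ethernet frame = 1283 + 14 + 4 = 1301 B
Efficiency = app / frame = 1243 / 1301 = 0.955419 = 95.5419% -> 95.54% (2 dp)

1301, 95.54


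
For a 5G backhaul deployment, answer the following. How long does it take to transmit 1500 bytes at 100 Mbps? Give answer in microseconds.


Given: packet = 1500 bytes, bandwidth = 100 Mbps
Packet in bits = 1500 * 8 = 12000 bits
Bandwidth = 100 * 10^6 = 100000000 bps
Time = 12000 / 100000000 seconds
Time in us = 12000 * 10^6 / 100000000 = 120

120


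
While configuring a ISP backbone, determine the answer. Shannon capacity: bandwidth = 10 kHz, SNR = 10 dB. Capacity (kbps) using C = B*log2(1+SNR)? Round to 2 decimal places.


Given: B = 10 kHz, SNR = 10 dB
SNR linear = 10^(10/10) = 10
1 + SNR = 11
log2(11) = 3.4594316186
C = 10 * 1000 * 3.4594316186 = 34594.3162 bps
C = 34.594316 kbps -> 34.59 kbps (2 dp)

34.59


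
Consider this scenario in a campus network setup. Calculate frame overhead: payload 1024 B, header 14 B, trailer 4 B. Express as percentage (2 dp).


Given: payload = 1024 B, header = 14 B, trailer = 4 B
Overhead bytes = header + trailer = 14 + 4 = 18
Total frame = payload + overhead = 1024 + 18 = 1042
Overhead % = 18 / 1042 * 100 = 1.7274% -> 1.73% (2 dp)

1.73


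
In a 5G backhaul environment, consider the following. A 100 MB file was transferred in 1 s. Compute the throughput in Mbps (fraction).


Given: file = 100 MB, time = 1 s
File in Mb = 100 * 8 = 800 Mb
Throughput = 800 / 1 Mbps
Throughput = 800 Mbps

800


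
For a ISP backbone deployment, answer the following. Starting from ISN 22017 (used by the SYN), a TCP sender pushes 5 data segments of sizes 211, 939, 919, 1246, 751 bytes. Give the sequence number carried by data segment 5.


The SYN occupies sequence number ISN = 22017, so the first data byte is ISN + 1 = 22018.
SEQ of data segment i = (ISN + 1) + sum of payload sizes of segments 1..i-1.
Segment 1: SEQ = 22018, payload = 211 bytes
Segment 2: SEQ = 22229, payload = 939 bytes
Segment 3: SEQ = 23168, payload = 919 bytes
Segment 4: SEQ = 24087, payload = 1246 bytes
Segment 5: SEQ = 25333, payload = 751 bytes
SEQ of segment 5 = 22018 + 211 + 939 + 919 + 1246 = 25333

25333


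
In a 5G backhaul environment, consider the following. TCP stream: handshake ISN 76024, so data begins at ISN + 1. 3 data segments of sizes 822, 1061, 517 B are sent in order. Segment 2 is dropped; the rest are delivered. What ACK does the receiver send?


SYN uses sequence number 76024; first data byte = ISN + 1 = 76025.
Segment 1: SEQ = 76025, len = 822 B, covers [76025, 76846]
Segment 2: SEQ = 76847, len = 1061 B, covers [76847, 77907] [LOST]
Segment 3: SEQ = 77908, len = 517 B, covers [77908, 78424]
In-order data received: bytes [76025, 76846] (segments 1..1).
Segment 2 missing -> gap begins at byte 76847; later segments buffered out of order.
Cumulative ACK = next expected in-order byte = 76025 + 822 = 76847

76847


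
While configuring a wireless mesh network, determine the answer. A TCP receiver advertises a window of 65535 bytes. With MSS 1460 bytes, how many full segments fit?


Given: RWND = 65535 bytes, MSS = 1460 bytes
Full segments = floor(RWND / MSS)
Full segments = floor(65535 / 1460)
Full segments = floor(44.887) = 44

44


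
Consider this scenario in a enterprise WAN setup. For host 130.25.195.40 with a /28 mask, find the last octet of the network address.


Given: IP = 130.25.195.40, prefix = /28
Subnet mask = 255.255.255.240
Last octet of IP: 40
Last octet of mask: 240
Network last octet = 40 AND 240 = 32

32


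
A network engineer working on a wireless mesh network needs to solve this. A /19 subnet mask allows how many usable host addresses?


Given: subnet mask /19
Host bits = 32 - 19 = 13
Total addresses = 2^13 = 8192
Usable hosts = 8192 - 2 (network + broadcast) = 8190

8190


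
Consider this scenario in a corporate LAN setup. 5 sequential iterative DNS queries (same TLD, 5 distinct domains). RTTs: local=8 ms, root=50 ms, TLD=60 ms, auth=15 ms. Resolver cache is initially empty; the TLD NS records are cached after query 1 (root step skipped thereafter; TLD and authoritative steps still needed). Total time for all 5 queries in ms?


Lookup 1 (cold cache): local + root + TLD + auth = 8 + 50 + 60 + 15 = 133 ms
Lookups 2..5 (TLD NS cached -> skip root; new domain -> still ask TLD and auth): local + TLD + auth = 8 + 60 + 15 = 83 ms each
Remaining 4 lookups: 4 * 83 = 332 ms
Total = 133 + 332 = 465 ms

465


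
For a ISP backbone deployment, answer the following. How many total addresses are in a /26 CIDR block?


Given: CIDR prefix /26
Host bits = 32 - 26 = 6
Total addresses = 2^6 = 64

64


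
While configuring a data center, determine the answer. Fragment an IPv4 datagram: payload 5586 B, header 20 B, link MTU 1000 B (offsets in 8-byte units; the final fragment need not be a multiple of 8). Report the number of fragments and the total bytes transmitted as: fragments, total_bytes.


Max data per non-final fragment = floor((MTU - header)/8)*8 = floor((1000 - 20)/8)*8 = floor(980/8)*8 = 976 B
Final fragment needs no 8-byte alignment: it can carry up to MTU - header = 980 B
Non-final fragments needed = ceil((payload - 980) / 976) = ceil(4606/976) = ceil(4.7193) = 5
Number of fragments = 5 + 1 = 6
Fragment sizes (data): 5 * 976 B + 706 B (last, 706 <= 980 OK)
Total bytes sent = payload + n_frags * header = 5586 + 6*20 = 5586 + 120 = 5706 B

6, 5706


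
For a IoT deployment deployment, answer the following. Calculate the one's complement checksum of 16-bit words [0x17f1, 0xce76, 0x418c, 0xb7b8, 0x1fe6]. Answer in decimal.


Given words: [0x17f1, 0xce76, 0x418c, 0xb7b8, 0x1fe6]
Step 1: Sum all words
Raw sum = 6129 + 52854 + 16780 + 47032 + 8166 = 130961
Step 2: Fold carry: (65425 + 1) = 65426
One's complement = ~65426 & 0xFFFF = 109

109


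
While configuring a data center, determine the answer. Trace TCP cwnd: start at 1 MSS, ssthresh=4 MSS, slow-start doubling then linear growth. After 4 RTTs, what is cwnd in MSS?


RTT 0: cwnd = 1 MSS (initial)
RTT 1: cwnd = 2 MSS (slow start, doubled)
RTT 2: cwnd = 4 MSS (slow start, doubled)
RTT 3: cwnd = 5 MSS (congestion avoidance, +1)
RTT 4: cwnd = 6 MSS (congestion avoidance, +1)

6


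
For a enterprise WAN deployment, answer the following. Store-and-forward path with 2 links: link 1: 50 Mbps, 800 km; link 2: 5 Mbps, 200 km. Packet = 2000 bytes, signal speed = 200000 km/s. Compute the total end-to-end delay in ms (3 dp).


Packet = 2000 bytes = 16000 bits. Store-and-forward: sum (t_trans + t_prop) per link.
Link 1: t_trans = 16000/(50*10^6) s = 0.3200 ms; t_prop = 800/200000 s = 4.0000 ms; subtotal = 4.3200 ms
Link 2: t_trans = 16000/(5*10^6) s = 3.2000 ms; t_prop = 200/200000 s = 1.0000 ms; subtotal = 4.2000 ms
End-to-end = 4.3200 + 4.2000 = 8.5200 ms -> 8.520 ms (3 dp)

8.520


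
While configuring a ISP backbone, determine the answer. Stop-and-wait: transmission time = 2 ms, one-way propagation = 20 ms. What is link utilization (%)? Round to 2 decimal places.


Given: Ttrans = 2 ms, Tprop = 20 ms
RTT = 2 * Tprop = 2 * 20 = 40 ms
U = Ttrans / (Ttrans + RTT)
U = 2 / (2 + 40)
U = 2 / 42 = 0.047619
U% = 4.76%

4.76


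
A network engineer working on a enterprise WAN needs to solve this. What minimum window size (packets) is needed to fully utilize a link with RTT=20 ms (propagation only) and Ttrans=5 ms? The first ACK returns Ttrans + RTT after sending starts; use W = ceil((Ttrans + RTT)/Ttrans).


Given: Ttrans = 5 ms, RTT = 20 ms (= 2 * Tprop, Tprop = 10 ms)
Time until first ACK returns = Ttrans + RTT = 5 + 20 = 25 ms
Need W * Ttrans >= Ttrans + RTT  ->  W >= (Ttrans + RTT) / Ttrans
(Ttrans + RTT) / Ttrans = 25 / 5 = 5
W_min = ceil(5) = 5

5


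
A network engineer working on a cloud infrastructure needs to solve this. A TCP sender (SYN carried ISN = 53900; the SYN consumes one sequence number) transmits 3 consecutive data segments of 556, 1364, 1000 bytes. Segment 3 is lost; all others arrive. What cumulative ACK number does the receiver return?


SYN uses sequence number 53900; first data byte = ISN + 1 = 53901.
Segment 1: SEQ = 53901, len = 556 B, covers [53901, 54456]
Segment 2: SEQ = 54457, len = 1364 B, covers [54457, 55820]
Segment 3: SEQ = 55821, len = 1000 B, covers [55821, 56820] [LOST]
In-order data received: bytes [53901, 55820] (segments 1..2).
Segment 3 missing -> gap begins at byte 55821.
Cumulative ACK = next expected in-order byte = 53901 + 556 + 1364 = 55821

55821


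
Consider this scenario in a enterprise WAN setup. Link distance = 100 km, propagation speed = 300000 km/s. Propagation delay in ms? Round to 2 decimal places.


Given: distance = 100 km, speed = 300000 km/s
Delay = distance / speed = 100 / 300000 seconds
Delay in ms = 100 * 1000 / 300000
Delay = 0.3333 ms
Rounded to 2 dp = 0.33 ms

0.33


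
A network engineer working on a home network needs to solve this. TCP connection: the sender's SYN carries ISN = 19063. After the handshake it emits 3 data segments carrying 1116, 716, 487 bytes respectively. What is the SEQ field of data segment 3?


The SYN occupies sequence number ISN = 19063, so the first data byte is ISN + 1 = 19064.
SEQ of data segment i = (ISN + 1) + sum of payload sizes of segments 1..i-1.
Segment 1: SEQ = 19064, payload = 1116 bytes
Segment 2: SEQ = 20180, payload = 716 bytes
Segment 3: SEQ = 20896, payload = 487 bytes
SEQ of segment 3 = 19064 + 1116 + 716 = 20896

20896


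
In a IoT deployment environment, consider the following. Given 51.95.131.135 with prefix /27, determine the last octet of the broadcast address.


Given: IP = 51.95.131.135, prefix = /27
Host bits = 32 - 27 = 5
Network last octet = 135 AND mask = 128
Host part size = 2^5 - 1 = 31
Broadcast last octet = 128 OR 31 = 159

159


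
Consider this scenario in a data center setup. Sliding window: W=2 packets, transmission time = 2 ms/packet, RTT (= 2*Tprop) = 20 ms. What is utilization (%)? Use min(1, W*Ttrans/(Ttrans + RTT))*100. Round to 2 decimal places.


Given: W = 2, Ttrans = 2 ms, RTT = 20 ms (= 2 * Tprop, Tprop = 10 ms)
Cycle time = Ttrans + RTT = 2 + 20 = 22 ms (first packet sent until its ACK returns)
W * Ttrans = 2 * 2 = 4 ms of sending per cycle
W * Ttrans / (Ttrans + RTT) = 4 / 22 = 0.181818
U = min(1, 0.181818) = 0.181818
U% = 18.18%

18.18


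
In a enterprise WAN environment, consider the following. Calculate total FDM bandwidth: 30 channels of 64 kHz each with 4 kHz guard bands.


Given: 30 channels, 64 kHz each, guard = 4 kHz
Channel bandwidth = 30 * 64 = 1920 kHz
Guard bands = 29 gaps * 4 kHz = 116 kHz
Total = 1920 + 116 = 2036 kHz

2036


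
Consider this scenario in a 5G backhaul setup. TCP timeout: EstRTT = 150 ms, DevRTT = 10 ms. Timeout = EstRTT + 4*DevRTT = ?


Given: EstRTT = 150 ms, DevRTT = 10 ms
Timeout = EstRTT + 4 * DevRTT
4 * DevRTT = 4 * 10 = 40
Timeout = 150 + 40 = 190 ms

190


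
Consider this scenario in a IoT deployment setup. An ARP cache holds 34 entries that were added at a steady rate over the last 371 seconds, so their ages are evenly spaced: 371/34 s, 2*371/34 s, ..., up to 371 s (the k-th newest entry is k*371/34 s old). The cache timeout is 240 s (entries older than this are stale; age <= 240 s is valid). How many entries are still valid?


Ages are k * 371/34 s for k = 1..34 (spacing = 10.9118 s).
Entry k is valid iff k * 371/34 <= 240 iff k <= 34 * 240 / 371 = 21.9946
n_valid = floor(21.9946) = 21
(n_stale = 34 - 21 = 13)

21


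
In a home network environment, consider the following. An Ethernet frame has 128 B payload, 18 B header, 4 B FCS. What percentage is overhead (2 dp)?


Given: payload = 128 B, header = 18 B, trailer = 4 B
Overhead bytes = header + trailer = 18 + 4 = 22
Total frame = payload + overhead = 128 + 22 = 150
Overhead % = 22 / 150 * 100 = 14.6667% -> 14.67% (2 dp)

14.67


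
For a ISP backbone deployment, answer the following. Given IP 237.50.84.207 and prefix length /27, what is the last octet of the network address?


Given: IP = 237.50.84.207, prefix = /27
Subnet mask = 255.255.255.224
Last octet of IP: 207
Last octet of mask: 224
Network last octet = 207 AND 224 = 192

192


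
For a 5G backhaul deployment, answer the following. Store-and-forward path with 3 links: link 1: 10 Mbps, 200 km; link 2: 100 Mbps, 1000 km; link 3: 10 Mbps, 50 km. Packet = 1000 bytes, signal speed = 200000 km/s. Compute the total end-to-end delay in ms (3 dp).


Packet = 1000 bytes = 8000 bits. Store-and-forward: sum (t_trans + t_prop) per link.
Link 1: t_trans = 8000/(10*10^6) s = 0.8000 ms; t_prop = 200/200000 s = 1.0000 ms; subtotal = 1.8000 ms
Link 2: t_trans = 8000/(100*10^6) s = 0.0800 ms; t_prop = 1000/200000 s = 5.0000 ms; subtotal = 5.0800 ms
Link 3: t_trans = 8000/(10*10^6) s = 0.8000 ms; t_prop = 50/200000 s = 0.2500 ms; subtotal = 1.0500 ms
End-to-end = 1.8000 + 5.0800 + 1.0500 = 7.9300 ms -> 7.930 ms (3 dp)

7.930


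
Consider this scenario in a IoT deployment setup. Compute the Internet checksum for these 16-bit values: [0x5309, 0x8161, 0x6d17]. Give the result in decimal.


Given words: [0x5309, 0x8161, 0x6d17]
Step 1: Sum all words
Raw sum = 21257 + 33121 + 27927 = 82305
Step 2: Fold carry: (16769 + 1) = 16770
One's complement = ~16770 & 0xFFFF = 48765

48765


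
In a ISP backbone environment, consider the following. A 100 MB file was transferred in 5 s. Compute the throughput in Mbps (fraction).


Given: file = 100 MB, time = 5 s
File in Mb = 100 * 8 = 800 Mb
Throughput = 800 / 5 Mbps
Throughput = 160 Mbps

160


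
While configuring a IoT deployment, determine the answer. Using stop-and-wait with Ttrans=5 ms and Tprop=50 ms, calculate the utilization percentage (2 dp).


Given: Ttrans = 5 ms, Tprop = 50 ms
RTT = 2 * Tprop = 2 * 50 = 100 ms
U = Ttrans / (Ttrans + RTT)
U = 5 / (5 + 100)
U = 5 / 105 = 0.047619
U% = 4.76%

4.76


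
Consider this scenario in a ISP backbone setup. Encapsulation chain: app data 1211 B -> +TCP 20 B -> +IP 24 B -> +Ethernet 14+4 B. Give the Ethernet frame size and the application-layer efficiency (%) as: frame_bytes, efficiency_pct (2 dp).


TCP segment = 1211 + 20 = 1231 B
IP packet = 1231 + 24 = 1255 B
Ethernet frame = 1255 + 14 + 4 = 1273 B
Efficiency = app / frame = 1211 / 1273 = 0.951296 = 95.1296% -> 95.13% (2 dp)

1273, 95.13


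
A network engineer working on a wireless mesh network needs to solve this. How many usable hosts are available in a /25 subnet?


Given: subnet mask /25
Host bits = 32 - 25 = 7
Total addresses = 2^7 = 128
Usable hosts = 128 - 2 (network + broadcast) = 126

126


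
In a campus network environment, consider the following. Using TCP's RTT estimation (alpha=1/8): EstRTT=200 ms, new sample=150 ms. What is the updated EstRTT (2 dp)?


Given: EstRTT = 200 ms, SampleRTT = 150 ms, alpha = 1/8
New EstRTT = (1 - alpha) * EstRTT + alpha * SampleRTT
(7/8) * 200 = 175
(1/8) * 150 = 18.75
New EstRTT = 175 + 18.75 = 193.75 ms -> 193.75 ms (2 dp)

193.75


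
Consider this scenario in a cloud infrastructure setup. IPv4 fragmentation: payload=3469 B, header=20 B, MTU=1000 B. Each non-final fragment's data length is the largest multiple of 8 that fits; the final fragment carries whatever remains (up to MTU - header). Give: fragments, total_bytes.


Max data per non-final fragment = floor((MTU - header)/8)*8 = floor((1000 - 20)/8)*8 = floor(980/8)*8 = 976 B
Final fragment needs no 8-byte alignment: it can carry up to MTU - header = 980 B
Non-final fragments needed = ceil((payload - 980) / 976) = ceil(2489/976) = ceil(2.5502) = 3
Number of fragments = 3 + 1 = 4
Fragment sizes (data): 3 * 976 B + 541 B (last, 541 <= 980 OK)
Total bytes sent = payload + n_frags * header = 3469 + 4*20 = 3469 + 80 = 3549 B

4, 3549


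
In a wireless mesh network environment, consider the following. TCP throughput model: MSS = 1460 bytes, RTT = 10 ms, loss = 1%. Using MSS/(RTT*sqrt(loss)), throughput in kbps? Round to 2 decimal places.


Given: MSS = 1460 bytes, RTT = 10 ms, loss = 1%
RTT in seconds = 10 / 1000 = 0.01
Loss rate = 1% = 0.01
sqrt(loss) = sqrt(0.01) = 0.1
Throughput (bytes/s) = 1460 / (0.01 * 0.1) = 1460000.0000
Throughput (kbps) = 1460000.0000 * 8 / 1000 = 11680.000000 -> 11680.00 kbps (2 dp)

11680.00


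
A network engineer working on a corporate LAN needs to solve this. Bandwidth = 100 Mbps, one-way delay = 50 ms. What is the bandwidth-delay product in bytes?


Given: bandwidth = 100 Mbps, delay = 50 ms
BDP in bits = 100 * 10^6 * 50 / 1000
BDP in bits = 5000000
BDP in bytes = 5000000 / 8 = 625000

625000


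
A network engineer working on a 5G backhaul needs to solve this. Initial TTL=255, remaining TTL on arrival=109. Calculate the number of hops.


Given: initial TTL = 255, received TTL = 109
Hops = initial TTL - received TTL
Hops = 255 - 109 = 146

146


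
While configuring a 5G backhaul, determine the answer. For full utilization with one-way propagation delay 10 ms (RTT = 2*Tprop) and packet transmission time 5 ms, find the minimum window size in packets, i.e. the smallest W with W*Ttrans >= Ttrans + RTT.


Given: Ttrans = 5 ms, RTT = 20 ms (= 2 * Tprop, Tprop = 10 ms)
Time until first ACK returns = Ttrans + RTT = 5 + 20 = 25 ms
Need W * Ttrans >= Ttrans + RTT  ->  W >= (Ttrans + RTT) / Ttrans
(Ttrans + RTT) / Ttrans = 25 / 5 = 5
W_min = ceil(5) = 5

5


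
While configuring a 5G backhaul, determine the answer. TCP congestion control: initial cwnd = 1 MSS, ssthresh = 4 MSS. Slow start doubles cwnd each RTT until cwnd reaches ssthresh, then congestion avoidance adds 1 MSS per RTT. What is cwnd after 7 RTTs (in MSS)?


RTT 0: cwnd = 1 MSS (initial)
RTT 1: cwnd = 2 MSS (slow start, doubled)
RTT 2: cwnd = 4 MSS (slow start, doubled)
RTT 3: cwnd = 5 MSS (congestion avoidance, +1)
RTT 4: cwnd = 6 MSS (congestion avoidance, +1)
RTT 5: cwnd = 7 MSS (congestion avoidance, +1)
RTT 6: cwnd = 8 MSS (congestion avoidance, +1)
RTT 7: cwnd = 9 MSS (congestion avoidance, +1)

9


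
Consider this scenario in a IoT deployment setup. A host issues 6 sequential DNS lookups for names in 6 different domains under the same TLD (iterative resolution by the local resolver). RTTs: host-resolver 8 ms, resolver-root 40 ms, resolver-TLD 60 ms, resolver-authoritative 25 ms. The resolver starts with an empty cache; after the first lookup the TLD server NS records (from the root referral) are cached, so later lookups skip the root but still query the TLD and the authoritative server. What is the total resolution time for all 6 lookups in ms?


Lookup 1 (cold cache): local + root + TLD + auth = 8 + 40 + 60 + 25 = 133 ms
Lookups 2..6 (TLD NS cached -> skip root; new domain -> still ask TLD and auth): local + TLD + auth = 8 + 60 + 25 = 93 ms each
Remaining 5 lookups: 5 * 93 = 465 ms
Total = 133 + 465 = 598 ms

598


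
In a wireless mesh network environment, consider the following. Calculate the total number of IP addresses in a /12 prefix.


Given: CIDR prefix /12
Host bits = 32 - 12 = 20
Total addresses = 2^20 = 1048576

1048576


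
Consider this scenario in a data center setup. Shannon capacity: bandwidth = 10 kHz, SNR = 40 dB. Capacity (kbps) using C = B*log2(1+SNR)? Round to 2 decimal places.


Given: B = 10 kHz, SNR = 40 dB
SNR linear = 10^(40/10) = 10000
1 + SNR = 10001
log2(10001) = 13.2878566418
C = 10 * 1000 * 13.2878566418 = 132878.5664 bps
C = 132.878566 kbps -> 132.88 kbps (2 dp)

132.88


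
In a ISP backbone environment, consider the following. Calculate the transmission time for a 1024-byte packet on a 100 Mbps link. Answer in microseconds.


Given: packet = 1024 bytes, bandwidth = 100 Mbps
Packet in bits = 1024 * 8 = 8192 bits
Bandwidth = 100 * 10^6 = 100000000 bps
Time = 8192 / 100000000 seconds
Time in us = 8192 * 10^6 / 100000000 = 81.92

81.92


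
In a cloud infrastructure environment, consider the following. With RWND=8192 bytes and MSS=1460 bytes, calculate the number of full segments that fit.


Given: RWND = 8192 bytes, MSS = 1460 bytes
Full segments = floor(RWND / MSS)
Full segments = floor(8192 / 1460)
Full segments = floor(5.611) = 5

5


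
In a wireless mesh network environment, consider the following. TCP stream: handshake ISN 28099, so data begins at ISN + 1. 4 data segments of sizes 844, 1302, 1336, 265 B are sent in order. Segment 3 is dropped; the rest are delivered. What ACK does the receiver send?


SYN uses sequence number 28099; first data byte = ISN + 1 = 28100.
Segment 1: SEQ = 28100, len = 844 B, covers [28100, 28943]
Segment 2: SEQ = 28944, len = 1302 B, covers [28944, 30245]
Segment 3: SEQ = 30246, len = 1336 B, covers [30246, 31581] [LOST]
Segment 4: SEQ = 31582, len = 265 B, covers [31582, 31846]
In-order data received: bytes [28100, 30245] (segments 1..2).
Segment 3 missing -> gap begins at byte 30246; later segments buffered out of order.
Cumulative ACK = next expected in-order byte = 28100 + 844 + 1302 = 30246

30246


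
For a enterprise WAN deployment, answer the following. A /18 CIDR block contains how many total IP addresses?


Given: CIDR prefix /18
Host bits = 32 - 18 = 14
Total addresses = 2^14 = 16384

16384


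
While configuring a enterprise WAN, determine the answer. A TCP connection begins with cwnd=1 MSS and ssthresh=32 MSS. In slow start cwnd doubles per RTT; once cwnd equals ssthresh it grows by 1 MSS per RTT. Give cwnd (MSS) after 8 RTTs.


RTT 0: cwnd = 1 MSS (initial)
RTT 1: cwnd = 2 MSS (slow start, doubled)
RTT 2: cwnd = 4 MSS (slow start, doubled)
RTT 3: cwnd = 8 MSS (slow start, doubled)
RTT 4: cwnd = 16 MSS (slow start, doubled)
RTT 5: cwnd = 32 MSS (slow start, doubled)
RTT 6: cwnd = 33 MSS (congestion avoidance, +1)
RTT 7: cwnd = 34 MSS (congestion avoidance, +1)
RTT 8: cwnd = 35 MSS (congestion avoidance, +1)

35


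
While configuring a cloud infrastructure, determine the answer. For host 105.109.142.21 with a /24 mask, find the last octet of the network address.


Given: IP = 105.109.142.21, prefix = /24
Subnet mask = 255.255.255.0
Last octet of IP: 21
Last octet of mask: 0
Network last octet = 21 AND 0 = 0

0


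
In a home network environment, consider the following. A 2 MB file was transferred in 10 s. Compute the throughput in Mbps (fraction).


Given: file = 2 MB, time = 10 s
File in Mb = 2 * 8 = 16 Mb
Throughput = 16 / 10 Mbps
Throughput = 8/5 Mbps

8/5


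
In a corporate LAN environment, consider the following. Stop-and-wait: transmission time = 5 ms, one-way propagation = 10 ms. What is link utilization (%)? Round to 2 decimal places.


Given: Ttrans = 5 ms, Tprop = 10 ms
RTT = 2 * Tprop = 2 * 10 = 20 ms
U = Ttrans / (Ttrans + RTT)
U = 5 / (5 + 20)
U = 5 / 25 = 0.2
U% = 20.00%

20.00


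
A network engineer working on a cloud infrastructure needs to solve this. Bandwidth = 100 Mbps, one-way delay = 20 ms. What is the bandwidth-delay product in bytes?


Given: bandwidth = 100 Mbps, delay = 20 ms
BDP in bits = 100 * 10^6 * 20 / 1000
BDP in bits = 2000000
BDP in bytes = 2000000 / 8 = 250000

250000


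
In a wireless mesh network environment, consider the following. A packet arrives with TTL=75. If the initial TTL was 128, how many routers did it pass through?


Given: initial TTL = 128, received TTL = 75
Hops = initial TTL - received TTL
Hops = 128 - 75 = 53

53


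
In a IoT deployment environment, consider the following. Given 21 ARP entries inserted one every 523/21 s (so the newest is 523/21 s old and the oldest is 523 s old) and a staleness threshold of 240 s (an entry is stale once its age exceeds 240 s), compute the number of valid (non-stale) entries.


Ages are k * 523/21 s for k = 1..21 (spacing = 24.9048 s).
Entry k is valid iff k * 523/21 <= 240 iff k <= 21 * 240 / 523 = 9.6367
n_valid = floor(9.6367) = 9
(n_stale = 21 - 9 = 12)

9


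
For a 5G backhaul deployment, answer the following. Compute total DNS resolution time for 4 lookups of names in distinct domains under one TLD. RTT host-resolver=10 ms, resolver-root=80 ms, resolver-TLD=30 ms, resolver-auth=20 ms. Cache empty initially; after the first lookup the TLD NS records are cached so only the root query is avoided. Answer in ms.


Lookup 1 (cold cache): local + root + TLD + auth = 10 + 80 + 30 + 20 = 140 ms
Lookups 2..4 (TLD NS cached -> skip root; new domain -> still ask TLD and auth): local + TLD + auth = 10 + 30 + 20 = 60 ms each
Remaining 3 lookups: 3 * 60 = 180 ms
Total = 140 + 180 = 320 ms

320


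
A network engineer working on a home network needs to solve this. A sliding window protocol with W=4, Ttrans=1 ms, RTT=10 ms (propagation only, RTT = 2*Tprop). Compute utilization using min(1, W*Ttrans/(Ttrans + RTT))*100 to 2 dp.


Given: W = 4, Ttrans = 1 ms, RTT = 10 ms (= 2 * Tprop, Tprop = 5 ms)
Cycle time = Ttrans + RTT = 1 + 10 = 11 ms (first packet sent until its ACK returns)
W * Ttrans = 4 * 1 = 4 ms of sending per cycle
W * Ttrans / (Ttrans + RTT) = 4 / 11 = 0.363636
U = min(1, 0.363636) = 0.363636
U% = 36.36%

36.36


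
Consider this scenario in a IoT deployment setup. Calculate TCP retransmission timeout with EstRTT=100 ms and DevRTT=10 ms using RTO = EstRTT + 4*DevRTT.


Given: EstRTT = 100 ms, DevRTT = 10 ms
Timeout = EstRTT + 4 * DevRTT
4 * DevRTT = 4 * 10 = 40
Timeout = 100 + 40 = 140 ms

140


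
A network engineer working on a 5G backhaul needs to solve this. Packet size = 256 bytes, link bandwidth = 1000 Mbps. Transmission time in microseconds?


Given: packet = 256 bytes, bandwidth = 1000 Mbps
Packet in bits = 256 * 8 = 2048 bits
Bandwidth = 1000 * 10^6 = 1000000000 bps
Time = 2048 / 1000000000 seconds
Time in us = 2048 * 10^6 / 1000000000 = 2.048

2.048


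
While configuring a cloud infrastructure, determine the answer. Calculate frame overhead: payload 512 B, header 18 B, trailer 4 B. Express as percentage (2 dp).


Given: payload = 512 B, header = 18 B, trailer = 4 B
Overhead bytes = header + trailer = 18 + 4 = 22
Total frame = payload + overhead = 512 + 22 = 534
Overhead % = 22 / 534 * 100 = 4.1199% -> 4.12% (2 dp)

4.12


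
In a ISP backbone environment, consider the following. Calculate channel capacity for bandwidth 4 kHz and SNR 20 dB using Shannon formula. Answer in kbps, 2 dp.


Given: B = 4 kHz, SNR = 20 dB
SNR linear = 10^(20/10) = 100
1 + SNR = 101
log2(101) = 6.6582114828
C = 4 * 1000 * 6.6582114828 = 26632.8459 bps
C = 26.632846 kbps -> 26.63 kbps (2 dp)

26.63


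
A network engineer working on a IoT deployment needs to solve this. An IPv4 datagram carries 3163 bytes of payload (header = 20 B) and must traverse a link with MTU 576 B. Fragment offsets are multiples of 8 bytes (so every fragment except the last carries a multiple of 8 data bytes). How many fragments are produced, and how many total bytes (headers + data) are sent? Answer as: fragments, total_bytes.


Max data per non-final fragment = floor((MTU - header)/8)*8 = floor((576 - 20)/8)*8 = floor(556/8)*8 = 552 B
Final fragment needs no 8-byte alignment: it can carry up to MTU - header = 556 B
Non-final fragments needed = ceil((payload - 556) / 552) = ceil(2607/552) = ceil(4.7228) = 5
Number of fragments = 5 + 1 = 6
Fragment sizes (data): 5 * 552 B + 403 B (last, 403 <= 556 OK)
Total bytes sent = payload + n_frags * header = 3163 + 6*20 = 3163 + 120 = 3283 B

6, 3283


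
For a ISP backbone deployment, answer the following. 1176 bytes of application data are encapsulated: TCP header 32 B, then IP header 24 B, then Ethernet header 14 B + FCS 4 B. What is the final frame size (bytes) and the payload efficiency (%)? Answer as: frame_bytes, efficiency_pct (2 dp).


TCP segment = 1176 + 32 = 1208 B
IP packet = 1208 + 24 = 1232 B
Ethernet frame = 1232 + 14 + 4 = 1250 B
Efficiency = app / frame = 1176 / 1250 = 0.940800 = 94.0800% -> 94.08% (2 dp)

1250, 94.08


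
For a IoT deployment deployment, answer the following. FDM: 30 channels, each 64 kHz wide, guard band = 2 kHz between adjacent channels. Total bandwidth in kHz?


Given: 30 channels, 64 kHz each, guard = 2 kHz
Channel bandwidth = 30 * 64 = 1920 kHz
Guard bands = 29 gaps * 2 kHz = 58 kHz
Total = 1920 + 58 = 1978 kHz

1978


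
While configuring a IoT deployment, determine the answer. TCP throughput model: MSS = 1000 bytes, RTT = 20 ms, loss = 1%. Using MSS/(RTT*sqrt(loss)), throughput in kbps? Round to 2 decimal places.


Given: MSS = 1000 bytes, RTT = 20 ms, loss = 1%
RTT in seconds = 20 / 1000 = 0.02
Loss rate = 1% = 0.01
sqrt(loss) = sqrt(0.01) = 0.1
Throughput (bytes/s) = 1000 / (0.02 * 0.1) = 500000.0000
Throughput (kbps) = 500000.0000 * 8 / 1000 = 4000.000000 -> 4000.00 kbps (2 dp)

4000.00


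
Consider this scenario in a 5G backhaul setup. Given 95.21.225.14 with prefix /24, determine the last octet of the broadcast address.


Given: IP = 95.21.225.14, prefix = /24
Host bits = 32 - 24 = 8
Network last octet = 14 AND mask = 0
Host part size = 2^8 - 1 = 255
Broadcast last octet = 0 OR 255 = 255

255


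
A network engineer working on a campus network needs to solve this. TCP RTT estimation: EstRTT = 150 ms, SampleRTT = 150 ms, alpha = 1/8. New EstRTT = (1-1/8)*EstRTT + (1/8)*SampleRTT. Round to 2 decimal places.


Given: EstRTT = 150 ms, SampleRTT = 150 ms, alpha = 1/8
New EstRTT = (1 - alpha) * EstRTT + alpha * SampleRTT
(7/8) * 150 = 131.25
(1/8) * 150 = 18.75
New EstRTT = 131.25 + 18.75 = 150 ms -> 150.00 ms (2 dp)

150.00


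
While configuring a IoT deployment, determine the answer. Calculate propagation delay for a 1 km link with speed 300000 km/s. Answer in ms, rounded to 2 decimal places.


Given: distance = 1 km, speed = 300000 km/s
Delay = distance / speed = 1 / 300000 seconds
Delay in ms = 1 * 1000 / 300000
Delay = 0.0033 ms
Rounded to 2 dp = 0.00 ms

0.00


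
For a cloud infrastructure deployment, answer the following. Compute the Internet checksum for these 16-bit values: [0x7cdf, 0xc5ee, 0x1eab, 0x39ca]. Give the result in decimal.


Given words: [0x7cdf, 0xc5ee, 0x1eab, 0x39ca]
Step 1: Sum all words
Raw sum = 31967 + 50670 + 7851 + 14794 = 105282
Step 2: Fold carry: (39746 + 1) = 39747
One's complement = ~39747 & 0xFFFF = 25788

25788


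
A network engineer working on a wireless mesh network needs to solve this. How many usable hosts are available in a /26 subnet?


Given: subnet mask /26
Host bits = 32 - 26 = 6
Total addresses = 2^6 = 64
Usable hosts = 64 - 2 (network + broadcast) = 62

62


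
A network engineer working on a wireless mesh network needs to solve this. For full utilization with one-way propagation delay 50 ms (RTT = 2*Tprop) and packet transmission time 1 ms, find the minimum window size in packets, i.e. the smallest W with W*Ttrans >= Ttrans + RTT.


Given: Ttrans = 1 ms, RTT = 100 ms (= 2 * Tprop, Tprop = 50 ms)
Time until first ACK returns = Ttrans + RTT = 1 + 100 = 101 ms
Need W * Ttrans >= Ttrans + RTT  ->  W >= (Ttrans + RTT) / Ttrans
(Ttrans + RTT) / Ttrans = 101 / 1 = 101
W_min = ceil(101) = 101

101


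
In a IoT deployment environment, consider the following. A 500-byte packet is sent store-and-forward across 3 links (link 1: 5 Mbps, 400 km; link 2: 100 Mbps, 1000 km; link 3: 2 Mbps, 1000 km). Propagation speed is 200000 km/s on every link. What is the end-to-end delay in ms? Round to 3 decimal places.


Packet = 500 bytes = 4000 bits. Store-and-forward: sum (t_trans + t_prop) per link.
Link 1: t_trans = 4000/(5*10^6) s = 0.8000 ms; t_prop = 400/200000 s = 2.0000 ms; subtotal = 2.8000 ms
Link 2: t_trans = 4000/(100*10^6) s = 0.0400 ms; t_prop = 1000/200000 s = 5.0000 ms; subtotal = 5.0400 ms
Link 3: t_trans = 4000/(2*10^6) s = 2.0000 ms; t_prop = 1000/200000 s = 5.0000 ms; subtotal = 7.0000 ms
End-to-end = 2.8000 + 5.0400 + 7.0000 = 14.8400 ms -> 14.840 ms (3 dp)

14.840


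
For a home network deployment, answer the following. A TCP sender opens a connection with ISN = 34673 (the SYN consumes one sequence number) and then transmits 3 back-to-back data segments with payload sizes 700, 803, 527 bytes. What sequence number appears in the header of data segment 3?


The SYN occupies sequence number ISN = 34673, so the first data byte is ISN + 1 = 34674.
SEQ of data segment i = (ISN + 1) + sum of payload sizes of segments 1..i-1.
Segment 1: SEQ = 34674, payload = 700 bytes
Segment 2: SEQ = 35374, payload = 803 bytes
Segment 3: SEQ = 36177, payload = 527 bytes
SEQ of segment 3 = 34674 + 700 + 803 = 36177

36177


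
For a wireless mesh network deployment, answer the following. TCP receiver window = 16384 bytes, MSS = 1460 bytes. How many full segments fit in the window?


Given: RWND = 16384 bytes, MSS = 1460 bytes
Full segments = floor(RWND / MSS)
Full segments = floor(16384 / 1460)
Full segments = floor(11.2219) = 11

11


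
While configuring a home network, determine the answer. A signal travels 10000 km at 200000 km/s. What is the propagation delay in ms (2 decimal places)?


Given: distance = 10000 km, speed = 200000 km/s
Delay = distance / speed = 10000 / 200000 seconds
Delay in ms = 10000 * 1000 / 200000
Delay = 50.0000 ms
Rounded to 2 dp = 50.00 ms

50.00


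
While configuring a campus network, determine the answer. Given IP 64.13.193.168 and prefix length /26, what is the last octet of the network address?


Given: IP = 64.13.193.168, prefix = /26
Subnet mask = 255.255.255.192
Last octet of IP: 168
Last octet of mask: 192
Network last octet = 168 AND 192 = 128

128


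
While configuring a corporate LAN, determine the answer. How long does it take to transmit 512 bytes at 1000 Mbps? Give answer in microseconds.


Given: packet = 512 bytes, bandwidth = 1000 Mbps
Packet in bits = 512 * 8 = 4096 bits
Bandwidth = 1000 * 10^6 = 1000000000 bps
Time = 4096 / 1000000000 seconds
Time in us = 4096 * 10^6 / 1000000000 = 4.096

4.096


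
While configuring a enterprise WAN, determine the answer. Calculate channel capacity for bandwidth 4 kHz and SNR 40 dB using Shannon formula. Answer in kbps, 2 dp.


Given: B = 4 kHz, SNR = 40 dB
SNR linear = 10^(40/10) = 10000
1 + SNR = 10001
log2(10001) = 13.2878566418
C = 4 * 1000 * 13.2878566418 = 53151.4266 bps
C = 53.151427 kbps -> 53.15 kbps (2 dp)

53.15
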